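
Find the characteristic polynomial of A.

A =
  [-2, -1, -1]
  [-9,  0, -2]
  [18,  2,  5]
x^3 - 3*x^2 + 3*x - 1

Expanding det(x·I − A) (e.g. by cofactor expansion or by noting that A is similar to its Jordan form J, which has the same characteristic polynomial as A) gives
  χ_A(x) = x^3 - 3*x^2 + 3*x - 1
which factors as (x - 1)^3. The eigenvalues (with algebraic multiplicities) are λ = 1 with multiplicity 3.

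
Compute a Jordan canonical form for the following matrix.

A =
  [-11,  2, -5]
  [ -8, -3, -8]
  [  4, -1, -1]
J_3(-5)

The characteristic polynomial is
  det(x·I − A) = x^3 + 15*x^2 + 75*x + 125 = (x + 5)^3

Eigenvalues and multiplicities (the geometric multiplicity of λ is n − rank(A − λI), which equals the number of Jordan blocks for λ):
  λ = -5: algebraic multiplicity = 3, geometric multiplicity = 1

Determining the block sizes for each eigenvalue:
  λ = -5: one block (gm = 1), so the single block has size am = 3 → block sizes [3]

Assembling the blocks gives a Jordan form
J =
  [-5,  1,  0]
  [ 0, -5,  1]
  [ 0,  0, -5]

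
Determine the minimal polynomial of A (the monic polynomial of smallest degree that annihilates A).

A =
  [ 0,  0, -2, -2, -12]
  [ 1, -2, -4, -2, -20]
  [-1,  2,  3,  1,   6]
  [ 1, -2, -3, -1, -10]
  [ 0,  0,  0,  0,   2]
x^3 - 2*x^2

The characteristic polynomial is χ_A(x) = x^4*(x - 2), so the eigenvalues are known. The minimal polynomial is
  m_A(x) = Π_λ (x − λ)^{k_λ}
where k_λ is the size of the *largest* Jordan block for λ (equivalently, the smallest k with (A − λI)^k v = 0 for every generalised eigenvector v of λ).

  λ = 0: largest Jordan block has size 2, contributing (x − 0)^2
  λ = 2: largest Jordan block has size 1, contributing (x − 2)

So m_A(x) = x^2*(x - 2) = x^3 - 2*x^2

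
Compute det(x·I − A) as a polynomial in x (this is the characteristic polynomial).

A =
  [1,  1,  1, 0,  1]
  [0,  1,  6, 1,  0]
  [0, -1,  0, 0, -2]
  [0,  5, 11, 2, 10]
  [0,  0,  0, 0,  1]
x^5 - 5*x^4 + 10*x^3 - 10*x^2 + 5*x - 1

Expanding det(x·I − A) (e.g. by cofactor expansion or by noting that A is similar to its Jordan form J, which has the same characteristic polynomial as A) gives
  χ_A(x) = x^5 - 5*x^4 + 10*x^3 - 10*x^2 + 5*x - 1
which factors as (x - 1)^5. The eigenvalues (with algebraic multiplicities) are λ = 1 with multiplicity 5.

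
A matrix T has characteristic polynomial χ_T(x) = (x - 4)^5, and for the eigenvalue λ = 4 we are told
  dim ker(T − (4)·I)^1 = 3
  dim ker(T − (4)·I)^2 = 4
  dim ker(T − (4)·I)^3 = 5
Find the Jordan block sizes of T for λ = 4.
Block sizes for λ = 4: [3, 1, 1]

From the dimensions of kernels of powers, the number of Jordan blocks of size at least j is d_j − d_{j−1} where d_j = dim ker(N^j) (with d_0 = 0). Computing the differences gives [3, 1, 1].
The number of blocks of size exactly k is (#blocks of size ≥ k) − (#blocks of size ≥ k + 1), so the partition is: 2 block(s) of size 1, 1 block(s) of size 3.
In nonincreasing order the block sizes are [3, 1, 1].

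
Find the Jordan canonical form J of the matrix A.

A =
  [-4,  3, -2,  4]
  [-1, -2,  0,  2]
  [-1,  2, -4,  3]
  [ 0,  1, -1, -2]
J_2(-3) ⊕ J_2(-3)

The characteristic polynomial is
  det(x·I − A) = x^4 + 12*x^3 + 54*x^2 + 108*x + 81 = (x + 3)^4

Eigenvalues and multiplicities (the geometric multiplicity of λ is n − rank(A − λI), which equals the number of Jordan blocks for λ):
  λ = -3: algebraic multiplicity = 4, geometric multiplicity = 2

Determining the block sizes for each eigenvalue:
  λ = -3: with am = 4 and gm = 2, the partition is not yet determined (e.g. several partitions of 4 into 2 parts exist). Let N = A − (-3)·I. Computing rank(N^1) = 2, rank(N^2) = 0; the number of blocks of size ≥ j is rank(N^{j−1}) − rank(N^j), giving [2, 2]. So we have 2 block(s) of size 2 → block sizes [2, 2]

Assembling the blocks gives a Jordan form
J =
  [-3,  1,  0,  0]
  [ 0, -3,  0,  0]
  [ 0,  0, -3,  1]
  [ 0,  0,  0, -3]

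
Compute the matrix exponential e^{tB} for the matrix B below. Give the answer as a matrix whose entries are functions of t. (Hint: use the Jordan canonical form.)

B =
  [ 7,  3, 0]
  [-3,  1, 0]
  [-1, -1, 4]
e^{tB} =
  [3*t*exp(4*t) + exp(4*t), 3*t*exp(4*t), 0]
  [-3*t*exp(4*t), -3*t*exp(4*t) + exp(4*t), 0]
  [-t*exp(4*t), -t*exp(4*t), exp(4*t)]

Strategy: write B = P · J · P⁻¹ where J is a Jordan canonical form, so e^{tB} = P · e^{tJ} · P⁻¹, and e^{tJ} can be computed block-by-block.

B has Jordan form
J =
  [4, 1, 0]
  [0, 4, 0]
  [0, 0, 4]
(up to reordering of blocks).

Per-block formulas:
  For a 1×1 block at λ = 4: exp(t · [4]) = [e^(4t)].
  For a 2×2 Jordan block J_2(4): exp(t · J_2(4)) = e^(4t)·(I + t·N), where N is the 2×2 nilpotent shift.

After assembling e^{tJ} and conjugating by P, we get:

e^{tB} =
  [3*t*exp(4*t) + exp(4*t), 3*t*exp(4*t), 0]
  [-3*t*exp(4*t), -3*t*exp(4*t) + exp(4*t), 0]
  [-t*exp(4*t), -t*exp(4*t), exp(4*t)]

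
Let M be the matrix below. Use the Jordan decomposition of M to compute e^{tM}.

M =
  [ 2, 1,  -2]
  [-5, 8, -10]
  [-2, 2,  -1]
e^{tM} =
  [-t*exp(3*t) + exp(3*t), t*exp(3*t), -2*t*exp(3*t)]
  [-5*t*exp(3*t), 5*t*exp(3*t) + exp(3*t), -10*t*exp(3*t)]
  [-2*t*exp(3*t), 2*t*exp(3*t), -4*t*exp(3*t) + exp(3*t)]

Strategy: write M = P · J · P⁻¹ where J is a Jordan canonical form, so e^{tM} = P · e^{tJ} · P⁻¹, and e^{tJ} can be computed block-by-block.

M has Jordan form
J =
  [3, 1, 0]
  [0, 3, 0]
  [0, 0, 3]
(up to reordering of blocks).

Per-block formulas:
  For a 2×2 Jordan block J_2(3): exp(t · J_2(3)) = e^(3t)·(I + t·N), where N is the 2×2 nilpotent shift.
  For a 1×1 block at λ = 3: exp(t · [3]) = [e^(3t)].

After assembling e^{tJ} and conjugating by P, we get:

e^{tM} =
  [-t*exp(3*t) + exp(3*t), t*exp(3*t), -2*t*exp(3*t)]
  [-5*t*exp(3*t), 5*t*exp(3*t) + exp(3*t), -10*t*exp(3*t)]
  [-2*t*exp(3*t), 2*t*exp(3*t), -4*t*exp(3*t) + exp(3*t)]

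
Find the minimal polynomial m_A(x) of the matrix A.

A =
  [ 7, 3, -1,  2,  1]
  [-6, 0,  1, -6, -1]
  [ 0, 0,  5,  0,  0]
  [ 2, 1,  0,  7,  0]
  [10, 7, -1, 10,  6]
x^3 - 15*x^2 + 75*x - 125

The characteristic polynomial is χ_A(x) = (x - 5)^5, so the eigenvalues are known. The minimal polynomial is
  m_A(x) = Π_λ (x − λ)^{k_λ}
where k_λ is the size of the *largest* Jordan block for λ (equivalently, the smallest k with (A − λI)^k v = 0 for every generalised eigenvector v of λ).

  λ = 5: largest Jordan block has size 3, contributing (x − 5)^3

So m_A(x) = (x - 5)^3 = x^3 - 15*x^2 + 75*x - 125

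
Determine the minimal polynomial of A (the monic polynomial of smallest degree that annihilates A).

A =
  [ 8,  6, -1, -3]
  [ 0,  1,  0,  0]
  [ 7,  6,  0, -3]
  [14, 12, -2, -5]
x^2 - 2*x + 1

The characteristic polynomial is χ_A(x) = (x - 1)^4, so the eigenvalues are known. The minimal polynomial is
  m_A(x) = Π_λ (x − λ)^{k_λ}
where k_λ is the size of the *largest* Jordan block for λ (equivalently, the smallest k with (A − λI)^k v = 0 for every generalised eigenvector v of λ).

  λ = 1: largest Jordan block has size 2, contributing (x − 1)^2

So m_A(x) = (x - 1)^2 = x^2 - 2*x + 1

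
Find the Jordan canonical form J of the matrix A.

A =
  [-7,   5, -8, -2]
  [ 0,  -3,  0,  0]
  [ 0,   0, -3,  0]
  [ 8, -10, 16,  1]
J_2(-3) ⊕ J_1(-3) ⊕ J_1(-3)

The characteristic polynomial is
  det(x·I − A) = x^4 + 12*x^3 + 54*x^2 + 108*x + 81 = (x + 3)^4

Eigenvalues and multiplicities (the geometric multiplicity of λ is n − rank(A − λI), which equals the number of Jordan blocks for λ):
  λ = -3: algebraic multiplicity = 4, geometric multiplicity = 3

Determining the block sizes for each eigenvalue:
  λ = -3: 3 blocks summing to 4 forces exactly one block of size 2 and the rest size 1 → block sizes [2, 1, 1]

Assembling the blocks gives a Jordan form
J =
  [-3,  1,  0,  0]
  [ 0, -3,  0,  0]
  [ 0,  0, -3,  0]
  [ 0,  0,  0, -3]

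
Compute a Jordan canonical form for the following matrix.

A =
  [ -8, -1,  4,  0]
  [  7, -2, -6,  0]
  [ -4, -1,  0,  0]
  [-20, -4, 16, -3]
J_1(-4) ⊕ J_2(-3) ⊕ J_1(-3)

The characteristic polynomial is
  det(x·I − A) = x^4 + 13*x^3 + 63*x^2 + 135*x + 108 = (x + 3)^3*(x + 4)

Eigenvalues and multiplicities (the geometric multiplicity of λ is n − rank(A − λI), which equals the number of Jordan blocks for λ):
  λ = -4: algebraic multiplicity = 1, geometric multiplicity = 1
  λ = -3: algebraic multiplicity = 3, geometric multiplicity = 2

Determining the block sizes for each eigenvalue:
  λ = -4: one block (gm = 1), so the single block has size am = 1 → block sizes [1]
  λ = -3: 2 blocks summing to 3 forces exactly one block of size 2 and the rest size 1 → block sizes [2, 1]

Assembling the blocks gives a Jordan form
J =
  [-4,  0,  0,  0]
  [ 0, -3,  1,  0]
  [ 0,  0, -3,  0]
  [ 0,  0,  0, -3]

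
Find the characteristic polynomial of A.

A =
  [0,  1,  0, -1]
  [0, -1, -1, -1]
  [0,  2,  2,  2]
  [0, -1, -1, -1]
x^4

Expanding det(x·I − A) (e.g. by cofactor expansion or by noting that A is similar to its Jordan form J, which has the same characteristic polynomial as A) gives
  χ_A(x) = x^4
which factors as x^4. The eigenvalues (with algebraic multiplicities) are λ = 0 with multiplicity 4.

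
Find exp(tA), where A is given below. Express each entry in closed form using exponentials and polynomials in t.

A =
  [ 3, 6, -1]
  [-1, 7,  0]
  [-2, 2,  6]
e^{tA} =
  [-2*t*exp(5*t) + exp(5*t), 8*t*exp(5*t) - 2*exp(6*t) + 2*exp(5*t), -2*t*exp(5*t) + exp(6*t) - exp(5*t)]
  [-t*exp(5*t), 4*t*exp(5*t) - 2*exp(6*t) + 3*exp(5*t), -t*exp(5*t) + exp(6*t) - exp(5*t)]
  [-2*t*exp(5*t), 8*t*exp(5*t) - 6*exp(6*t) + 6*exp(5*t), -2*t*exp(5*t) + 3*exp(6*t) - 2*exp(5*t)]

Strategy: write A = P · J · P⁻¹ where J is a Jordan canonical form, so e^{tA} = P · e^{tJ} · P⁻¹, and e^{tJ} can be computed block-by-block.

A has Jordan form
J =
  [5, 1, 0]
  [0, 5, 0]
  [0, 0, 6]
(up to reordering of blocks).

Per-block formulas:
  For a 2×2 Jordan block J_2(5): exp(t · J_2(5)) = e^(5t)·(I + t·N), where N is the 2×2 nilpotent shift.
  For a 1×1 block at λ = 6: exp(t · [6]) = [e^(6t)].

After assembling e^{tJ} and conjugating by P, we get:

e^{tA} =
  [-2*t*exp(5*t) + exp(5*t), 8*t*exp(5*t) - 2*exp(6*t) + 2*exp(5*t), -2*t*exp(5*t) + exp(6*t) - exp(5*t)]
  [-t*exp(5*t), 4*t*exp(5*t) - 2*exp(6*t) + 3*exp(5*t), -t*exp(5*t) + exp(6*t) - exp(5*t)]
  [-2*t*exp(5*t), 8*t*exp(5*t) - 6*exp(6*t) + 6*exp(5*t), -2*t*exp(5*t) + 3*exp(6*t) - 2*exp(5*t)]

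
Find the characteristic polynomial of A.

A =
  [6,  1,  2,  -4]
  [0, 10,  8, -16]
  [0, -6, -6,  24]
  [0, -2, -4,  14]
x^4 - 24*x^3 + 216*x^2 - 864*x + 1296

Expanding det(x·I − A) (e.g. by cofactor expansion or by noting that A is similar to its Jordan form J, which has the same characteristic polynomial as A) gives
  χ_A(x) = x^4 - 24*x^3 + 216*x^2 - 864*x + 1296
which factors as (x - 6)^4. The eigenvalues (with algebraic multiplicities) are λ = 6 with multiplicity 4.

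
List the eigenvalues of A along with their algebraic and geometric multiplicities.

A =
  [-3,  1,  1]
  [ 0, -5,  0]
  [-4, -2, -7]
λ = -5: alg = 3, geom = 2

Step 1 — factor the characteristic polynomial to read off the algebraic multiplicities:
  χ_A(x) = (x + 5)^3

Step 2 — compute geometric multiplicities via the rank-nullity identity g(λ) = n − rank(A − λI):
  rank(A − (-5)·I) = 1, so dim ker(A − (-5)·I) = n − 1 = 2

Summary:
  λ = -5: algebraic multiplicity = 3, geometric multiplicity = 2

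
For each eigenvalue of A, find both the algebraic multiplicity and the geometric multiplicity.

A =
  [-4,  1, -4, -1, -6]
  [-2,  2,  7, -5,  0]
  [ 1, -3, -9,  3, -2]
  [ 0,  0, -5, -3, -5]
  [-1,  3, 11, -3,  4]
λ = -3: alg = 4, geom = 2; λ = 2: alg = 1, geom = 1

Step 1 — factor the characteristic polynomial to read off the algebraic multiplicities:
  χ_A(x) = (x - 2)*(x + 3)^4

Step 2 — compute geometric multiplicities via the rank-nullity identity g(λ) = n − rank(A − λI):
  rank(A − (-3)·I) = 3, so dim ker(A − (-3)·I) = n − 3 = 2
  rank(A − (2)·I) = 4, so dim ker(A − (2)·I) = n − 4 = 1

Summary:
  λ = -3: algebraic multiplicity = 4, geometric multiplicity = 2
  λ = 2: algebraic multiplicity = 1, geometric multiplicity = 1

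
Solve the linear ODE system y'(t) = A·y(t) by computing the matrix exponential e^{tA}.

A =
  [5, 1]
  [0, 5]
e^{tA} =
  [exp(5*t), t*exp(5*t)]
  [0, exp(5*t)]

Strategy: write A = P · J · P⁻¹ where J is a Jordan canonical form, so e^{tA} = P · e^{tJ} · P⁻¹, and e^{tJ} can be computed block-by-block.

A has Jordan form
J =
  [5, 1]
  [0, 5]
(up to reordering of blocks).

Per-block formulas:
  For a 2×2 Jordan block J_2(5): exp(t · J_2(5)) = e^(5t)·(I + t·N), where N is the 2×2 nilpotent shift.

After assembling e^{tJ} and conjugating by P, we get:

e^{tA} =
  [exp(5*t), t*exp(5*t)]
  [0, exp(5*t)]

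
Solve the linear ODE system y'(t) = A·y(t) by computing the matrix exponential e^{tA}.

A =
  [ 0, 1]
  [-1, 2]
e^{tA} =
  [-t*exp(t) + exp(t), t*exp(t)]
  [-t*exp(t), t*exp(t) + exp(t)]

Strategy: write A = P · J · P⁻¹ where J is a Jordan canonical form, so e^{tA} = P · e^{tJ} · P⁻¹, and e^{tJ} can be computed block-by-block.

A has Jordan form
J =
  [1, 1]
  [0, 1]
(up to reordering of blocks).

Per-block formulas:
  For a 2×2 Jordan block J_2(1): exp(t · J_2(1)) = e^(1t)·(I + t·N), where N is the 2×2 nilpotent shift.

After assembling e^{tJ} and conjugating by P, we get:

e^{tA} =
  [-t*exp(t) + exp(t), t*exp(t)]
  [-t*exp(t), t*exp(t) + exp(t)]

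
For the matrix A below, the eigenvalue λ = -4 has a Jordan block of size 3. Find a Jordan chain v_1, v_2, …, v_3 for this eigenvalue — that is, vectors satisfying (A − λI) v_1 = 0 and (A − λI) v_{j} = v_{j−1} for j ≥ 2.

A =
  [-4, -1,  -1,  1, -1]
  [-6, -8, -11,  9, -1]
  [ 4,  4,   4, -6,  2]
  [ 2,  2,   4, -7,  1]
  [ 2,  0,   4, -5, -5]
A Jordan chain for λ = -4 of length 3:
v_1 = (2, -4, 0, 0, 4)ᵀ
v_2 = (0, -6, 4, 2, 2)ᵀ
v_3 = (1, 0, 0, 0, 0)ᵀ

Let N = A − (-4)·I. We want v_3 with N^3 v_3 = 0 but N^2 v_3 ≠ 0; then v_{j-1} := N · v_j for j = 3, …, 2.

Pick v_3 = (1, 0, 0, 0, 0)ᵀ.
Then v_2 = N · v_3 = (0, -6, 4, 2, 2)ᵀ.
Then v_1 = N · v_2 = (2, -4, 0, 0, 4)ᵀ.

Sanity check: (A − (-4)·I) v_1 = (0, 0, 0, 0, 0)ᵀ = 0. ✓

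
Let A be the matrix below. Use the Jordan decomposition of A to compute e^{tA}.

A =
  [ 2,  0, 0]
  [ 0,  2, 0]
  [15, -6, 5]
e^{tA} =
  [exp(2*t), 0, 0]
  [0, exp(2*t), 0]
  [5*exp(5*t) - 5*exp(2*t), -2*exp(5*t) + 2*exp(2*t), exp(5*t)]

Strategy: write A = P · J · P⁻¹ where J is a Jordan canonical form, so e^{tA} = P · e^{tJ} · P⁻¹, and e^{tJ} can be computed block-by-block.

A has Jordan form
J =
  [2, 0, 0]
  [0, 2, 0]
  [0, 0, 5]
(up to reordering of blocks).

Per-block formulas:
  For a 1×1 block at λ = 5: exp(t · [5]) = [e^(5t)].
  For a 1×1 block at λ = 2: exp(t · [2]) = [e^(2t)].

After assembling e^{tJ} and conjugating by P, we get:

e^{tA} =
  [exp(2*t), 0, 0]
  [0, exp(2*t), 0]
  [5*exp(5*t) - 5*exp(2*t), -2*exp(5*t) + 2*exp(2*t), exp(5*t)]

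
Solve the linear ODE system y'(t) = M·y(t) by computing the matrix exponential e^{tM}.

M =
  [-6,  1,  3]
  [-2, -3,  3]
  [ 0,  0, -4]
e^{tM} =
  [-exp(-4*t) + 2*exp(-5*t), exp(-4*t) - exp(-5*t), 3*exp(-4*t) - 3*exp(-5*t)]
  [-2*exp(-4*t) + 2*exp(-5*t), 2*exp(-4*t) - exp(-5*t), 3*exp(-4*t) - 3*exp(-5*t)]
  [0, 0, exp(-4*t)]

Strategy: write M = P · J · P⁻¹ where J is a Jordan canonical form, so e^{tM} = P · e^{tJ} · P⁻¹, and e^{tJ} can be computed block-by-block.

M has Jordan form
J =
  [-5,  0,  0]
  [ 0, -4,  0]
  [ 0,  0, -4]
(up to reordering of blocks).

Per-block formulas:
  For a 1×1 block at λ = -4: exp(t · [-4]) = [e^(-4t)].
  For a 1×1 block at λ = -5: exp(t · [-5]) = [e^(-5t)].

After assembling e^{tJ} and conjugating by P, we get:

e^{tM} =
  [-exp(-4*t) + 2*exp(-5*t), exp(-4*t) - exp(-5*t), 3*exp(-4*t) - 3*exp(-5*t)]
  [-2*exp(-4*t) + 2*exp(-5*t), 2*exp(-4*t) - exp(-5*t), 3*exp(-4*t) - 3*exp(-5*t)]
  [0, 0, exp(-4*t)]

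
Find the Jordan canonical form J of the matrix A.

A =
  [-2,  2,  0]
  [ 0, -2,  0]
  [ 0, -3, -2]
J_2(-2) ⊕ J_1(-2)

The characteristic polynomial is
  det(x·I − A) = x^3 + 6*x^2 + 12*x + 8 = (x + 2)^3

Eigenvalues and multiplicities (the geometric multiplicity of λ is n − rank(A − λI), which equals the number of Jordan blocks for λ):
  λ = -2: algebraic multiplicity = 3, geometric multiplicity = 2

Determining the block sizes for each eigenvalue:
  λ = -2: 2 blocks summing to 3 forces exactly one block of size 2 and the rest size 1 → block sizes [2, 1]

Assembling the blocks gives a Jordan form
J =
  [-2,  1,  0]
  [ 0, -2,  0]
  [ 0,  0, -2]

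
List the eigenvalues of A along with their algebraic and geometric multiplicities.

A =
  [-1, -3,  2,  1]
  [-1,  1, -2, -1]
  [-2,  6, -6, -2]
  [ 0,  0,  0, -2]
λ = -2: alg = 4, geom = 3

Step 1 — factor the characteristic polynomial to read off the algebraic multiplicities:
  χ_A(x) = (x + 2)^4

Step 2 — compute geometric multiplicities via the rank-nullity identity g(λ) = n − rank(A − λI):
  rank(A − (-2)·I) = 1, so dim ker(A − (-2)·I) = n − 1 = 3

Summary:
  λ = -2: algebraic multiplicity = 4, geometric multiplicity = 3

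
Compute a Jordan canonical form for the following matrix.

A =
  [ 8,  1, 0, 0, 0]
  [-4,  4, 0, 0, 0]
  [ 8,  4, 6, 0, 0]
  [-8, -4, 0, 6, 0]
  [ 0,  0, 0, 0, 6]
J_2(6) ⊕ J_1(6) ⊕ J_1(6) ⊕ J_1(6)

The characteristic polynomial is
  det(x·I − A) = x^5 - 30*x^4 + 360*x^3 - 2160*x^2 + 6480*x - 7776 = (x - 6)^5

Eigenvalues and multiplicities (the geometric multiplicity of λ is n − rank(A − λI), which equals the number of Jordan blocks for λ):
  λ = 6: algebraic multiplicity = 5, geometric multiplicity = 4

Determining the block sizes for each eigenvalue:
  λ = 6: 4 blocks summing to 5 forces exactly one block of size 2 and the rest size 1 → block sizes [2, 1, 1, 1]

Assembling the blocks gives a Jordan form
J =
  [6, 1, 0, 0, 0]
  [0, 6, 0, 0, 0]
  [0, 0, 6, 0, 0]
  [0, 0, 0, 6, 0]
  [0, 0, 0, 0, 6]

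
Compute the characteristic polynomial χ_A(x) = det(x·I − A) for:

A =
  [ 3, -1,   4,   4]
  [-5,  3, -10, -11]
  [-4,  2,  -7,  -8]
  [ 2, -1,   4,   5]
x^4 - 4*x^3 + 6*x^2 - 4*x + 1

Expanding det(x·I − A) (e.g. by cofactor expansion or by noting that A is similar to its Jordan form J, which has the same characteristic polynomial as A) gives
  χ_A(x) = x^4 - 4*x^3 + 6*x^2 - 4*x + 1
which factors as (x - 1)^4. The eigenvalues (with algebraic multiplicities) are λ = 1 with multiplicity 4.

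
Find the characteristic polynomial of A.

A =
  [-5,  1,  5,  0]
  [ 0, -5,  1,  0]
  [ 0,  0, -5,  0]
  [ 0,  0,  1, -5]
x^4 + 20*x^3 + 150*x^2 + 500*x + 625

Expanding det(x·I − A) (e.g. by cofactor expansion or by noting that A is similar to its Jordan form J, which has the same characteristic polynomial as A) gives
  χ_A(x) = x^4 + 20*x^3 + 150*x^2 + 500*x + 625
which factors as (x + 5)^4. The eigenvalues (with algebraic multiplicities) are λ = -5 with multiplicity 4.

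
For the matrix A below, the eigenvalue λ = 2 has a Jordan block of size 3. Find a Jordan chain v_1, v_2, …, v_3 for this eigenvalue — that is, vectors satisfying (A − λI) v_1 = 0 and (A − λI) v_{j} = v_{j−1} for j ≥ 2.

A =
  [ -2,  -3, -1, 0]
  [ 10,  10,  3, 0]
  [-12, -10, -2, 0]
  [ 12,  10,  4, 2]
A Jordan chain for λ = 2 of length 3:
v_1 = (-2, 4, -4, 4)ᵀ
v_2 = (-4, 10, -12, 12)ᵀ
v_3 = (1, 0, 0, 0)ᵀ

Let N = A − (2)·I. We want v_3 with N^3 v_3 = 0 but N^2 v_3 ≠ 0; then v_{j-1} := N · v_j for j = 3, …, 2.

Pick v_3 = (1, 0, 0, 0)ᵀ.
Then v_2 = N · v_3 = (-4, 10, -12, 12)ᵀ.
Then v_1 = N · v_2 = (-2, 4, -4, 4)ᵀ.

Sanity check: (A − (2)·I) v_1 = (0, 0, 0, 0)ᵀ = 0. ✓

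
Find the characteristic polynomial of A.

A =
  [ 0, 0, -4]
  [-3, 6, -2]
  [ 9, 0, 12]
x^3 - 18*x^2 + 108*x - 216

Expanding det(x·I − A) (e.g. by cofactor expansion or by noting that A is similar to its Jordan form J, which has the same characteristic polynomial as A) gives
  χ_A(x) = x^3 - 18*x^2 + 108*x - 216
which factors as (x - 6)^3. The eigenvalues (with algebraic multiplicities) are λ = 6 with multiplicity 3.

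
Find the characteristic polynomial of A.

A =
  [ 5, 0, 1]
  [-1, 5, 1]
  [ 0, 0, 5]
x^3 - 15*x^2 + 75*x - 125

Expanding det(x·I − A) (e.g. by cofactor expansion or by noting that A is similar to its Jordan form J, which has the same characteristic polynomial as A) gives
  χ_A(x) = x^3 - 15*x^2 + 75*x - 125
which factors as (x - 5)^3. The eigenvalues (with algebraic multiplicities) are λ = 5 with multiplicity 3.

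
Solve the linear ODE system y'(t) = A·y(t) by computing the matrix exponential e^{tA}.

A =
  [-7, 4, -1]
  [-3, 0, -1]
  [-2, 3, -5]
e^{tA} =
  [-t^2*exp(-4*t)/2 - 3*t*exp(-4*t) + exp(-4*t), t^2*exp(-4*t)/2 + 4*t*exp(-4*t), -t*exp(-4*t)]
  [-t^2*exp(-4*t)/2 - 3*t*exp(-4*t), t^2*exp(-4*t)/2 + 4*t*exp(-4*t) + exp(-4*t), -t*exp(-4*t)]
  [-t^2*exp(-4*t)/2 - 2*t*exp(-4*t), t^2*exp(-4*t)/2 + 3*t*exp(-4*t), -t*exp(-4*t) + exp(-4*t)]

Strategy: write A = P · J · P⁻¹ where J is a Jordan canonical form, so e^{tA} = P · e^{tJ} · P⁻¹, and e^{tJ} can be computed block-by-block.

A has Jordan form
J =
  [-4,  1,  0]
  [ 0, -4,  1]
  [ 0,  0, -4]
(up to reordering of blocks).

Per-block formulas:
  For a 3×3 Jordan block J_3(-4): exp(t · J_3(-4)) = e^(-4t)·(I + t·N + (t^2/2)·N^2), where N is the 3×3 nilpotent shift.

After assembling e^{tJ} and conjugating by P, we get:

e^{tA} =
  [-t^2*exp(-4*t)/2 - 3*t*exp(-4*t) + exp(-4*t), t^2*exp(-4*t)/2 + 4*t*exp(-4*t), -t*exp(-4*t)]
  [-t^2*exp(-4*t)/2 - 3*t*exp(-4*t), t^2*exp(-4*t)/2 + 4*t*exp(-4*t) + exp(-4*t), -t*exp(-4*t)]
  [-t^2*exp(-4*t)/2 - 2*t*exp(-4*t), t^2*exp(-4*t)/2 + 3*t*exp(-4*t), -t*exp(-4*t) + exp(-4*t)]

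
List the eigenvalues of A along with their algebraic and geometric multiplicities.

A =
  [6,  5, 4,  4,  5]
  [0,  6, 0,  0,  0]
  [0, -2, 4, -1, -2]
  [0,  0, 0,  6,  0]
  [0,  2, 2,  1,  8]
λ = 6: alg = 5, geom = 3

Step 1 — factor the characteristic polynomial to read off the algebraic multiplicities:
  χ_A(x) = (x - 6)^5

Step 2 — compute geometric multiplicities via the rank-nullity identity g(λ) = n − rank(A − λI):
  rank(A − (6)·I) = 2, so dim ker(A − (6)·I) = n − 2 = 3

Summary:
  λ = 6: algebraic multiplicity = 5, geometric multiplicity = 3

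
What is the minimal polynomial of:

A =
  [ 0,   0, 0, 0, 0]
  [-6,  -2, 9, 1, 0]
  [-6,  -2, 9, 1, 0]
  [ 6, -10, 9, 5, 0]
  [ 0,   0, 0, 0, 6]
x^3 - 12*x^2 + 36*x

The characteristic polynomial is χ_A(x) = x^2*(x - 6)^3, so the eigenvalues are known. The minimal polynomial is
  m_A(x) = Π_λ (x − λ)^{k_λ}
where k_λ is the size of the *largest* Jordan block for λ (equivalently, the smallest k with (A − λI)^k v = 0 for every generalised eigenvector v of λ).

  λ = 0: largest Jordan block has size 1, contributing (x − 0)
  λ = 6: largest Jordan block has size 2, contributing (x − 6)^2

So m_A(x) = x*(x - 6)^2 = x^3 - 12*x^2 + 36*x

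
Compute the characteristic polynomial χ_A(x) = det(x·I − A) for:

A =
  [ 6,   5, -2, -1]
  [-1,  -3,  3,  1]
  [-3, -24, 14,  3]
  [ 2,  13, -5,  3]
x^4 - 20*x^3 + 150*x^2 - 500*x + 625

Expanding det(x·I − A) (e.g. by cofactor expansion or by noting that A is similar to its Jordan form J, which has the same characteristic polynomial as A) gives
  χ_A(x) = x^4 - 20*x^3 + 150*x^2 - 500*x + 625
which factors as (x - 5)^4. The eigenvalues (with algebraic multiplicities) are λ = 5 with multiplicity 4.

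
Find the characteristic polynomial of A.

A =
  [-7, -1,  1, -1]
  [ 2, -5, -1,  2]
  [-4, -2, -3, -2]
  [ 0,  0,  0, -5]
x^4 + 20*x^3 + 150*x^2 + 500*x + 625

Expanding det(x·I − A) (e.g. by cofactor expansion or by noting that A is similar to its Jordan form J, which has the same characteristic polynomial as A) gives
  χ_A(x) = x^4 + 20*x^3 + 150*x^2 + 500*x + 625
which factors as (x + 5)^4. The eigenvalues (with algebraic multiplicities) are λ = -5 with multiplicity 4.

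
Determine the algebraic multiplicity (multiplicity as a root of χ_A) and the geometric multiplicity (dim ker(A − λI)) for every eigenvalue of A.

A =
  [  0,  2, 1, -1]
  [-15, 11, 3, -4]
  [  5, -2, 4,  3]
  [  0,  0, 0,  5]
λ = 5: alg = 4, geom = 2

Step 1 — factor the characteristic polynomial to read off the algebraic multiplicities:
  χ_A(x) = (x - 5)^4

Step 2 — compute geometric multiplicities via the rank-nullity identity g(λ) = n − rank(A − λI):
  rank(A − (5)·I) = 2, so dim ker(A − (5)·I) = n − 2 = 2

Summary:
  λ = 5: algebraic multiplicity = 4, geometric multiplicity = 2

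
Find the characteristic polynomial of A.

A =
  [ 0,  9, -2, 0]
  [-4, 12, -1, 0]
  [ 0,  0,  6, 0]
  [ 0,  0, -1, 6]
x^4 - 24*x^3 + 216*x^2 - 864*x + 1296

Expanding det(x·I − A) (e.g. by cofactor expansion or by noting that A is similar to its Jordan form J, which has the same characteristic polynomial as A) gives
  χ_A(x) = x^4 - 24*x^3 + 216*x^2 - 864*x + 1296
which factors as (x - 6)^4. The eigenvalues (with algebraic multiplicities) are λ = 6 with multiplicity 4.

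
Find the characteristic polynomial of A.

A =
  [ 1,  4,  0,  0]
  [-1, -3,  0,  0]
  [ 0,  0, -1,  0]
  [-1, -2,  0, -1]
x^4 + 4*x^3 + 6*x^2 + 4*x + 1

Expanding det(x·I − A) (e.g. by cofactor expansion or by noting that A is similar to its Jordan form J, which has the same characteristic polynomial as A) gives
  χ_A(x) = x^4 + 4*x^3 + 6*x^2 + 4*x + 1
which factors as (x + 1)^4. The eigenvalues (with algebraic multiplicities) are λ = -1 with multiplicity 4.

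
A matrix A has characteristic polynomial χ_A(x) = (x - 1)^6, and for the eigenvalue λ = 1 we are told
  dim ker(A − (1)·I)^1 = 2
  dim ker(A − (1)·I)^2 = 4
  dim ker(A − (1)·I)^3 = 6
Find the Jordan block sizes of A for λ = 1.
Block sizes for λ = 1: [3, 3]

From the dimensions of kernels of powers, the number of Jordan blocks of size at least j is d_j − d_{j−1} where d_j = dim ker(N^j) (with d_0 = 0). Computing the differences gives [2, 2, 2].
The number of blocks of size exactly k is (#blocks of size ≥ k) − (#blocks of size ≥ k + 1), so the partition is: 2 block(s) of size 3.
In nonincreasing order the block sizes are [3, 3].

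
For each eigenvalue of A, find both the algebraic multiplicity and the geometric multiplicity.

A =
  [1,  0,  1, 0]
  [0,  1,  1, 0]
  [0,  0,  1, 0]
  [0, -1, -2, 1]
λ = 1: alg = 4, geom = 2

Step 1 — factor the characteristic polynomial to read off the algebraic multiplicities:
  χ_A(x) = (x - 1)^4

Step 2 — compute geometric multiplicities via the rank-nullity identity g(λ) = n − rank(A − λI):
  rank(A − (1)·I) = 2, so dim ker(A − (1)·I) = n − 2 = 2

Summary:
  λ = 1: algebraic multiplicity = 4, geometric multiplicity = 2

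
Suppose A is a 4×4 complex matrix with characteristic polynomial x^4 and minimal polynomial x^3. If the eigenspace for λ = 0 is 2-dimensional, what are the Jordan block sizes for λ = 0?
Block sizes for λ = 0: [3, 1]

Step 1 — from the characteristic polynomial, algebraic multiplicity of λ = 0 is 4. From dim ker(A − (0)·I) = 2, there are exactly 2 Jordan blocks for λ = 0.
Step 2 — from the minimal polynomial, the factor (x − 0)^3 tells us the largest block for λ = 0 has size 3.
Step 3 — with total size 4, 2 blocks, and largest block 3, the block sizes (in nonincreasing order) are [3, 1].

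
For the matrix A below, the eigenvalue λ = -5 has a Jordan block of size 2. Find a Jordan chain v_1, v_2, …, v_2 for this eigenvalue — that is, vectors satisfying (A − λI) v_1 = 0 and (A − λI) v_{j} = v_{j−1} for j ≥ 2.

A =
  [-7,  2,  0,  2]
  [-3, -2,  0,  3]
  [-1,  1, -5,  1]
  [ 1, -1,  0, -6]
A Jordan chain for λ = -5 of length 2:
v_1 = (-2, -3, -1, 1)ᵀ
v_2 = (1, 0, 0, 0)ᵀ

Let N = A − (-5)·I. We want v_2 with N^2 v_2 = 0 but N^1 v_2 ≠ 0; then v_{j-1} := N · v_j for j = 2, …, 2.

Pick v_2 = (1, 0, 0, 0)ᵀ.
Then v_1 = N · v_2 = (-2, -3, -1, 1)ᵀ.

Sanity check: (A − (-5)·I) v_1 = (0, 0, 0, 0)ᵀ = 0. ✓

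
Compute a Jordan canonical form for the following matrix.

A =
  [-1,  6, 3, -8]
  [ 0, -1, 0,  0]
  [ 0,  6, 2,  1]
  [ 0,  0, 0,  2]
J_1(-1) ⊕ J_1(-1) ⊕ J_2(2)

The characteristic polynomial is
  det(x·I − A) = x^4 - 2*x^3 - 3*x^2 + 4*x + 4 = (x - 2)^2*(x + 1)^2

Eigenvalues and multiplicities (the geometric multiplicity of λ is n − rank(A − λI), which equals the number of Jordan blocks for λ):
  λ = -1: algebraic multiplicity = 2, geometric multiplicity = 2
  λ = 2: algebraic multiplicity = 2, geometric multiplicity = 1

Determining the block sizes for each eigenvalue:
  λ = -1: gm = am = 2, so every block has size 1 → block sizes [1, 1]
  λ = 2: one block (gm = 1), so the single block has size am = 2 → block sizes [2]

Assembling the blocks gives a Jordan form
J =
  [-1,  0, 0, 0]
  [ 0, -1, 0, 0]
  [ 0,  0, 2, 1]
  [ 0,  0, 0, 2]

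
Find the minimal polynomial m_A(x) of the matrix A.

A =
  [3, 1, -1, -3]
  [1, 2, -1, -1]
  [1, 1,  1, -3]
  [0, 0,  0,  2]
x^3 - 6*x^2 + 12*x - 8

The characteristic polynomial is χ_A(x) = (x - 2)^4, so the eigenvalues are known. The minimal polynomial is
  m_A(x) = Π_λ (x − λ)^{k_λ}
where k_λ is the size of the *largest* Jordan block for λ (equivalently, the smallest k with (A − λI)^k v = 0 for every generalised eigenvector v of λ).

  λ = 2: largest Jordan block has size 3, contributing (x − 2)^3

So m_A(x) = (x - 2)^3 = x^3 - 6*x^2 + 12*x - 8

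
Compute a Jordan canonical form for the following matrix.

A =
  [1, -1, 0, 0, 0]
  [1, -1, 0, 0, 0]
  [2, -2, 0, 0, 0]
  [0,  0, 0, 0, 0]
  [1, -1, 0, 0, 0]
J_2(0) ⊕ J_1(0) ⊕ J_1(0) ⊕ J_1(0)

The characteristic polynomial is
  det(x·I − A) = x^5

Eigenvalues and multiplicities (the geometric multiplicity of λ is n − rank(A − λI), which equals the number of Jordan blocks for λ):
  λ = 0: algebraic multiplicity = 5, geometric multiplicity = 4

Determining the block sizes for each eigenvalue:
  λ = 0: 4 blocks summing to 5 forces exactly one block of size 2 and the rest size 1 → block sizes [2, 1, 1, 1]

Assembling the blocks gives a Jordan form
J =
  [0, 1, 0, 0, 0]
  [0, 0, 0, 0, 0]
  [0, 0, 0, 0, 0]
  [0, 0, 0, 0, 0]
  [0, 0, 0, 0, 0]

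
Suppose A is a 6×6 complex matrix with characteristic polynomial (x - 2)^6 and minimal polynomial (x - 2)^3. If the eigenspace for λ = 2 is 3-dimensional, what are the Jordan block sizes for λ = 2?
Block sizes for λ = 2: [3, 2, 1]

Step 1 — from the characteristic polynomial, algebraic multiplicity of λ = 2 is 6. From dim ker(A − (2)·I) = 3, there are exactly 3 Jordan blocks for λ = 2.
Step 2 — from the minimal polynomial, the factor (x − 2)^3 tells us the largest block for λ = 2 has size 3.
Step 3 — with total size 6, 3 blocks, and largest block 3, the block sizes (in nonincreasing order) are [3, 2, 1].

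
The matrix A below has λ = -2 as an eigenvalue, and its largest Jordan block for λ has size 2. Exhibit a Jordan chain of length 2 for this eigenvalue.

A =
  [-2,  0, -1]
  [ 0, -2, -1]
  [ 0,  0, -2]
A Jordan chain for λ = -2 of length 2:
v_1 = (-1, -1, 0)ᵀ
v_2 = (0, 0, 1)ᵀ

Let N = A − (-2)·I. We want v_2 with N^2 v_2 = 0 but N^1 v_2 ≠ 0; then v_{j-1} := N · v_j for j = 2, …, 2.

Pick v_2 = (0, 0, 1)ᵀ.
Then v_1 = N · v_2 = (-1, -1, 0)ᵀ.

Sanity check: (A − (-2)·I) v_1 = (0, 0, 0)ᵀ = 0. ✓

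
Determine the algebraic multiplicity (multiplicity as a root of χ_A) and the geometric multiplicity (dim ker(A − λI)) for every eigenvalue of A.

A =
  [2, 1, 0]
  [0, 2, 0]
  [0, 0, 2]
λ = 2: alg = 3, geom = 2

Step 1 — factor the characteristic polynomial to read off the algebraic multiplicities:
  χ_A(x) = (x - 2)^3

Step 2 — compute geometric multiplicities via the rank-nullity identity g(λ) = n − rank(A − λI):
  rank(A − (2)·I) = 1, so dim ker(A − (2)·I) = n − 1 = 2

Summary:
  λ = 2: algebraic multiplicity = 3, geometric multiplicity = 2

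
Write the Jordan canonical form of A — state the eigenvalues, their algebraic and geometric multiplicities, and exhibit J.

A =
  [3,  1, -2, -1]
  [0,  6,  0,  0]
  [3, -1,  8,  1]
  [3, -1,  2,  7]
J_2(6) ⊕ J_1(6) ⊕ J_1(6)

The characteristic polynomial is
  det(x·I − A) = x^4 - 24*x^3 + 216*x^2 - 864*x + 1296 = (x - 6)^4

Eigenvalues and multiplicities (the geometric multiplicity of λ is n − rank(A − λI), which equals the number of Jordan blocks for λ):
  λ = 6: algebraic multiplicity = 4, geometric multiplicity = 3

Determining the block sizes for each eigenvalue:
  λ = 6: 3 blocks summing to 4 forces exactly one block of size 2 and the rest size 1 → block sizes [2, 1, 1]

Assembling the blocks gives a Jordan form
J =
  [6, 1, 0, 0]
  [0, 6, 0, 0]
  [0, 0, 6, 0]
  [0, 0, 0, 6]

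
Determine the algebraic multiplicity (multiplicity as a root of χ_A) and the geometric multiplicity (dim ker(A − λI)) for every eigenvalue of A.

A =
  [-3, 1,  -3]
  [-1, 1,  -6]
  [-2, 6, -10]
λ = -4: alg = 3, geom = 1

Step 1 — factor the characteristic polynomial to read off the algebraic multiplicities:
  χ_A(x) = (x + 4)^3

Step 2 — compute geometric multiplicities via the rank-nullity identity g(λ) = n − rank(A − λI):
  rank(A − (-4)·I) = 2, so dim ker(A − (-4)·I) = n − 2 = 1

Summary:
  λ = -4: algebraic multiplicity = 3, geometric multiplicity = 1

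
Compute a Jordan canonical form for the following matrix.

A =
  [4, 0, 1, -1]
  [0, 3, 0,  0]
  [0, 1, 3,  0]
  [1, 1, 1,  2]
J_2(3) ⊕ J_2(3)

The characteristic polynomial is
  det(x·I − A) = x^4 - 12*x^3 + 54*x^2 - 108*x + 81 = (x - 3)^4

Eigenvalues and multiplicities (the geometric multiplicity of λ is n − rank(A − λI), which equals the number of Jordan blocks for λ):
  λ = 3: algebraic multiplicity = 4, geometric multiplicity = 2

Determining the block sizes for each eigenvalue:
  λ = 3: with am = 4 and gm = 2, the partition is not yet determined (e.g. several partitions of 4 into 2 parts exist). Let N = A − (3)·I. Computing rank(N^1) = 2, rank(N^2) = 0; the number of blocks of size ≥ j is rank(N^{j−1}) − rank(N^j), giving [2, 2]. So we have 2 block(s) of size 2 → block sizes [2, 2]

Assembling the blocks gives a Jordan form
J =
  [3, 1, 0, 0]
  [0, 3, 0, 0]
  [0, 0, 3, 1]
  [0, 0, 0, 3]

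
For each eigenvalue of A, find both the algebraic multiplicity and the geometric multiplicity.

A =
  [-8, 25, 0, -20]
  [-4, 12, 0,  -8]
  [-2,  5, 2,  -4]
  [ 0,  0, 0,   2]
λ = 2: alg = 4, geom = 3

Step 1 — factor the characteristic polynomial to read off the algebraic multiplicities:
  χ_A(x) = (x - 2)^4

Step 2 — compute geometric multiplicities via the rank-nullity identity g(λ) = n − rank(A − λI):
  rank(A − (2)·I) = 1, so dim ker(A − (2)·I) = n − 1 = 3

Summary:
  λ = 2: algebraic multiplicity = 4, geometric multiplicity = 3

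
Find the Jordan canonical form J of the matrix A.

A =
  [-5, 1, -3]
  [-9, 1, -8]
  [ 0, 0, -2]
J_3(-2)

The characteristic polynomial is
  det(x·I − A) = x^3 + 6*x^2 + 12*x + 8 = (x + 2)^3

Eigenvalues and multiplicities (the geometric multiplicity of λ is n − rank(A − λI), which equals the number of Jordan blocks for λ):
  λ = -2: algebraic multiplicity = 3, geometric multiplicity = 1

Determining the block sizes for each eigenvalue:
  λ = -2: one block (gm = 1), so the single block has size am = 3 → block sizes [3]

Assembling the blocks gives a Jordan form
J =
  [-2,  1,  0]
  [ 0, -2,  1]
  [ 0,  0, -2]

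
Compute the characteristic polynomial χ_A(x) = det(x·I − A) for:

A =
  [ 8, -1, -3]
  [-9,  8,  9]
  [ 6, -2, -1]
x^3 - 15*x^2 + 75*x - 125

Expanding det(x·I − A) (e.g. by cofactor expansion or by noting that A is similar to its Jordan form J, which has the same characteristic polynomial as A) gives
  χ_A(x) = x^3 - 15*x^2 + 75*x - 125
which factors as (x - 5)^3. The eigenvalues (with algebraic multiplicities) are λ = 5 with multiplicity 3.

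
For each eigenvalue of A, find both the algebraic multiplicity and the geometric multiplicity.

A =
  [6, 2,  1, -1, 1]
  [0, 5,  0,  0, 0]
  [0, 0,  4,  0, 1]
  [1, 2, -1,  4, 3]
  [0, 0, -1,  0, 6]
λ = 5: alg = 5, geom = 3

Step 1 — factor the characteristic polynomial to read off the algebraic multiplicities:
  χ_A(x) = (x - 5)^5

Step 2 — compute geometric multiplicities via the rank-nullity identity g(λ) = n − rank(A − λI):
  rank(A − (5)·I) = 2, so dim ker(A − (5)·I) = n − 2 = 3

Summary:
  λ = 5: algebraic multiplicity = 5, geometric multiplicity = 3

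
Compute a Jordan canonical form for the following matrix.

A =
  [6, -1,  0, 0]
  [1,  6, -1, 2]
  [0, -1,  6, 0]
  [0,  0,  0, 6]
J_3(6) ⊕ J_1(6)

The characteristic polynomial is
  det(x·I − A) = x^4 - 24*x^3 + 216*x^2 - 864*x + 1296 = (x - 6)^4

Eigenvalues and multiplicities (the geometric multiplicity of λ is n − rank(A − λI), which equals the number of Jordan blocks for λ):
  λ = 6: algebraic multiplicity = 4, geometric multiplicity = 2

Determining the block sizes for each eigenvalue:
  λ = 6: with am = 4 and gm = 2, the partition is not yet determined (e.g. several partitions of 4 into 2 parts exist). Let N = A − (6)·I. Computing rank(N^1) = 2, rank(N^2) = 1, rank(N^3) = 0; the number of blocks of size ≥ j is rank(N^{j−1}) − rank(N^j), giving [2, 1, 1]. So we have 1 block(s) of size 3, 1 block(s) of size 1 → block sizes [3, 1]

Assembling the blocks gives a Jordan form
J =
  [6, 1, 0, 0]
  [0, 6, 1, 0]
  [0, 0, 6, 0]
  [0, 0, 0, 6]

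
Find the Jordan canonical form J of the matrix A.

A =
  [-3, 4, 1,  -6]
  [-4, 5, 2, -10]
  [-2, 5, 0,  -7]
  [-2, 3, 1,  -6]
J_3(-1) ⊕ J_1(-1)

The characteristic polynomial is
  det(x·I − A) = x^4 + 4*x^3 + 6*x^2 + 4*x + 1 = (x + 1)^4

Eigenvalues and multiplicities (the geometric multiplicity of λ is n − rank(A − λI), which equals the number of Jordan blocks for λ):
  λ = -1: algebraic multiplicity = 4, geometric multiplicity = 2

Determining the block sizes for each eigenvalue:
  λ = -1: with am = 4 and gm = 2, the partition is not yet determined (e.g. several partitions of 4 into 2 parts exist). Let N = A − (-1)·I. Computing rank(N^1) = 2, rank(N^2) = 1, rank(N^3) = 0; the number of blocks of size ≥ j is rank(N^{j−1}) − rank(N^j), giving [2, 1, 1]. So we have 1 block(s) of size 3, 1 block(s) of size 1 → block sizes [3, 1]

Assembling the blocks gives a Jordan form
J =
  [-1,  1,  0,  0]
  [ 0, -1,  1,  0]
  [ 0,  0, -1,  0]
  [ 0,  0,  0, -1]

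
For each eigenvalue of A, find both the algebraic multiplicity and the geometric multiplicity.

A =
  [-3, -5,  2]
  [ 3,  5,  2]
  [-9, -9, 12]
λ = 2: alg = 1, geom = 1; λ = 6: alg = 2, geom = 1

Step 1 — factor the characteristic polynomial to read off the algebraic multiplicities:
  χ_A(x) = (x - 6)^2*(x - 2)

Step 2 — compute geometric multiplicities via the rank-nullity identity g(λ) = n − rank(A − λI):
  rank(A − (2)·I) = 2, so dim ker(A − (2)·I) = n − 2 = 1
  rank(A − (6)·I) = 2, so dim ker(A − (6)·I) = n − 2 = 1

Summary:
  λ = 2: algebraic multiplicity = 1, geometric multiplicity = 1
  λ = 6: algebraic multiplicity = 2, geometric multiplicity = 1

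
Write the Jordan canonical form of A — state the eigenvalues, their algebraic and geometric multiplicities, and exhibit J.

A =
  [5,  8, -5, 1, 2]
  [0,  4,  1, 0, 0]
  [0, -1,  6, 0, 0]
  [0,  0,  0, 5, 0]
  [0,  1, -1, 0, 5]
J_3(5) ⊕ J_1(5) ⊕ J_1(5)

The characteristic polynomial is
  det(x·I − A) = x^5 - 25*x^4 + 250*x^3 - 1250*x^2 + 3125*x - 3125 = (x - 5)^5

Eigenvalues and multiplicities (the geometric multiplicity of λ is n − rank(A − λI), which equals the number of Jordan blocks for λ):
  λ = 5: algebraic multiplicity = 5, geometric multiplicity = 3

Determining the block sizes for each eigenvalue:
  λ = 5: with am = 5 and gm = 3, the partition is not yet determined (e.g. several partitions of 5 into 3 parts exist). Let N = A − (5)·I. Computing rank(N^1) = 2, rank(N^2) = 1, rank(N^3) = 0; the number of blocks of size ≥ j is rank(N^{j−1}) − rank(N^j), giving [3, 1, 1]. So we have 1 block(s) of size 3, 2 block(s) of size 1 → block sizes [3, 1, 1]

Assembling the blocks gives a Jordan form
J =
  [5, 1, 0, 0, 0]
  [0, 5, 1, 0, 0]
  [0, 0, 5, 0, 0]
  [0, 0, 0, 5, 0]
  [0, 0, 0, 0, 5]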